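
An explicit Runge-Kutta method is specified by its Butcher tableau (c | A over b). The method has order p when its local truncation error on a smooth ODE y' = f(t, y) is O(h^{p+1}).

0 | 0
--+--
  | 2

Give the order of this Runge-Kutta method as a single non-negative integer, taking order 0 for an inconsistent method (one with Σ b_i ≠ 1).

b = (2)
c = (0)
Σ b_i: 2·1 = 2 ≠ 1 ⇒ order 0.

0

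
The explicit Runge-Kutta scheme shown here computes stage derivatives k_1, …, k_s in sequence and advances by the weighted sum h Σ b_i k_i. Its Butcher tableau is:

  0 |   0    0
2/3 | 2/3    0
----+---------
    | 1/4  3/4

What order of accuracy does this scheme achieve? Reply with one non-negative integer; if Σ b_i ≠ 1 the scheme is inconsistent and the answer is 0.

2

b = (1/4, 3/4)
c = (0, 2/3)
Σ b_i: 1/4·1 + 3/4·1 = 1 ✓
b·c: 3/4·2/3 = 1/2 ✓; 2 stages ⇒ order 2.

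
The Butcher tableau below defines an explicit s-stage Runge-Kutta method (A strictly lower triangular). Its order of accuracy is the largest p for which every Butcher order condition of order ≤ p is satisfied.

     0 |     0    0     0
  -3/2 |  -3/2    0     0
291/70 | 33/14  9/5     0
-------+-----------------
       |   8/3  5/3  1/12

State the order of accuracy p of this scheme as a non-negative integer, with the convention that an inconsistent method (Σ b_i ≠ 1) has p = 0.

0

b = (8/3, 5/3, 1/12)
c = (0, -3/2, 291/70)
Ac = (0, 0, -27/10)
Σ b_i: 8/3·1 + 5/3·1 + 1/12·1 = 53/12 ≠ 1 ⇒ order 0.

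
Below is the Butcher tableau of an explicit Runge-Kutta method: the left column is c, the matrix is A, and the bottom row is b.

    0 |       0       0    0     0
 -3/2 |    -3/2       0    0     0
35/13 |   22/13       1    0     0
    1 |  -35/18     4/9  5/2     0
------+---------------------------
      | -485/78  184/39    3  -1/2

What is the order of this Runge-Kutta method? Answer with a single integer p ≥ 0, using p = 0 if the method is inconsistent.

2

b = (-485/78, 184/39, 3, -1/2)
c = (0, -3/2, 35/13, 1)
Ac = (0, 0, -3/2, 473/78)
Σ b_i: (-485/78)·1 + 184/39·1 + 3·1 + (-1/2)·1 = 1 ✓
b·c: 184/39·(-3/2) + 3·35/13 + (-1/2)·1 = 1/2 ✓
b·c²: 184/39·9/4 + 3·1225/169 + (-1/2)·1 = 10769/338 ≠ 1/3 ⇒ order 2.
b·Ac: 3·(-3/2) + (-1/2)·473/78 = -1175/156 ≠ 1/6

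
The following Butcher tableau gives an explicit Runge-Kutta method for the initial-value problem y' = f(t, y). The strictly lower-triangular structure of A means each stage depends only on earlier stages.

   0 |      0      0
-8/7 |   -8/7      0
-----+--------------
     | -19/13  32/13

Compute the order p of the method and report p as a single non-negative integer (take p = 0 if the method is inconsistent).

b = (-19/13, 32/13)
c = (0, -8/7)
Σ b_i: (-19/13)·1 + 32/13·1 = 1 ✓
b·c: 32/13·(-8/7) = -256/91 ≠ 1/2 ⇒ order 1.

1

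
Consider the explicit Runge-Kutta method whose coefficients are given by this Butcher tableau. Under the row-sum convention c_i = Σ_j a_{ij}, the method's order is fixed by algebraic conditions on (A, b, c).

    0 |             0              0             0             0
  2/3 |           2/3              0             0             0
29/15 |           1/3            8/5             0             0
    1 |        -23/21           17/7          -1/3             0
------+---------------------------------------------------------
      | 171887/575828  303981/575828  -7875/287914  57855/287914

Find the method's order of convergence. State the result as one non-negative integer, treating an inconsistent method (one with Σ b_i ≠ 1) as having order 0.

3

b = (171887/575828, 303981/575828, -7875/287914, 57855/287914)
c = (0, 2/3, 29/15, 1)
Ac = (0, 0, 16/15, 307/315)
Σ b_i: 171887/575828·1 + 303981/575828·1 + (-7875/287914)·1 + 57855/287914·1 = 1 ✓
b·c: 303981/575828·2/3 + (-7875/287914)·29/15 + 57855/287914·1 = 1/2 ✓
b·c²: 303981/575828·4/9 + (-7875/287914)·841/225 + 57855/287914·1 = 1/3 ✓
b·Ac: (-7875/287914)·16/15 + 57855/287914·307/315 = 1/6 ✓
b·c³: 303981/575828·8/27 + (-7875/287914)·24389/3375 + 57855/287914·1 = 206917/1295613 ≠ 1/4 ⇒ order 3.
b·(c∘Ac): (-7875/287914)·464/225 + 57855/287914·307/315 = 120437/863742 ≠ 1/8
b·Ac²: (-7875/287914)·32/45 + 57855/287914·(-787/4725) = -685637/12956130 ≠ 1/12
b·A²c: 57855/287914·(-16/45) = -30856/431871 ≠ 1/24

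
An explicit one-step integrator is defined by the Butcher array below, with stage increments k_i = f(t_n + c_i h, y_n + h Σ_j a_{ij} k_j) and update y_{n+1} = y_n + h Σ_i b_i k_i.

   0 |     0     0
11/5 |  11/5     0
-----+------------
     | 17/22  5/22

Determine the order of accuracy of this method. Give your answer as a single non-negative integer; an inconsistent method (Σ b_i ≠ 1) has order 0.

b = (17/22, 5/22)
c = (0, 11/5)
Σ b_i: 17/22·1 + 5/22·1 = 1 ✓
b·c: 5/22·11/5 = 1/2 ✓; 2 stages ⇒ order 2.

2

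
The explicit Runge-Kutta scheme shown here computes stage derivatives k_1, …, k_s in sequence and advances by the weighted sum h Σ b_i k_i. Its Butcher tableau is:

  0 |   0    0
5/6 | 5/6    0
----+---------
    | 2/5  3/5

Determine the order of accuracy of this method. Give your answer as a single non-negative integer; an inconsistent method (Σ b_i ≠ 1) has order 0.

2

b = (2/5, 3/5)
c = (0, 5/6)
Σ b_i: 2/5·1 + 3/5·1 = 1 ✓
b·c: 3/5·5/6 = 1/2 ✓; 2 stages ⇒ order 2.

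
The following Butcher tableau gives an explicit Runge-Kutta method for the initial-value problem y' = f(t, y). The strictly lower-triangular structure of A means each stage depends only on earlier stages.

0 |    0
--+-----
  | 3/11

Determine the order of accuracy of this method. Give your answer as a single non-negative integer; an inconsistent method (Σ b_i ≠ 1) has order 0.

0

b = (3/11)
c = (0)
Σ b_i: 3/11·1 = 3/11 ≠ 1 ⇒ order 0.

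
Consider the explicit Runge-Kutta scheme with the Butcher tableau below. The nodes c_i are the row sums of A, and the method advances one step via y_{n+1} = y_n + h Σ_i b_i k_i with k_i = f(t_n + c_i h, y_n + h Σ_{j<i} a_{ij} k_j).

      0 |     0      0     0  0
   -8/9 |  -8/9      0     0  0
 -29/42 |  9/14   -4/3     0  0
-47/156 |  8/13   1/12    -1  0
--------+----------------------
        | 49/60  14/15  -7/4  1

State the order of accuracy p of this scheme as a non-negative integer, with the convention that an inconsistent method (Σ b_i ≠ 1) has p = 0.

1

b = (49/60, 14/15, -7/4, 1)
c = (0, -8/9, -29/42, -47/156)
Ac = (0, 0, 32/27, 233/378)
Σ b_i: 49/60·1 + 14/15·1 + (-7/4)·1 + 1·1 = 1 ✓
b·c: 14/15·(-8/9) + (-7/4)·(-29/42) + 1·(-47/156) = 1087/14040 ≠ 1/2 ⇒ order 1.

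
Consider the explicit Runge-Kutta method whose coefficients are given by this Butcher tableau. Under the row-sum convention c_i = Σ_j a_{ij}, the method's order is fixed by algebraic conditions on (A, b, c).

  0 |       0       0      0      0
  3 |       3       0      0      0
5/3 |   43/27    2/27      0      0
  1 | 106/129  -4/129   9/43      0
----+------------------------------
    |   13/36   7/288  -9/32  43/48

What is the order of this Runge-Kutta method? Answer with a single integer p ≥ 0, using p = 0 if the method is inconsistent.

4

b = (13/36, 7/288, -9/32, 43/48)
c = (0, 3, 5/3, 1)
Ac = (0, 0, 2/9, 11/43)
Σ b_i: 13/36·1 + 7/288·1 + (-9/32)·1 + 43/48·1 = 1 ✓
b·c: 7/288·3 + (-9/32)·5/3 + 43/48·1 = 1/2 ✓
b·c²: 7/288·9 + (-9/32)·25/9 + 43/48·1 = 1/3 ✓
b·Ac: (-9/32)·2/9 + 43/48·11/43 = 1/6 ✓
b·c³: 7/288·27 + (-9/32)·125/27 + 43/48·1 = 1/4 ✓
b·(c∘Ac): (-9/32)·10/27 + 43/48·11/43 = 1/8 ✓
b·Ac²: (-9/32)·2/3 + 43/48·13/43 = 1/12 ✓
b·A²c: 43/48·2/43 = 1/24 ✓; 4 stages ⇒ order 4.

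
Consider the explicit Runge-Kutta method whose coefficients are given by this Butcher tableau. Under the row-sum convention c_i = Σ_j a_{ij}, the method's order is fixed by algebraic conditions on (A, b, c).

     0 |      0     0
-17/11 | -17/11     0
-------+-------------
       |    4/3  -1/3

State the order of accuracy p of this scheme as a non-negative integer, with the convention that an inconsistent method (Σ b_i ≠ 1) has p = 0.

1

b = (4/3, -1/3)
c = (0, -17/11)
Σ b_i: 4/3·1 + (-1/3)·1 = 1 ✓
b·c: (-1/3)·(-17/11) = 17/33 ≠ 1/2 ⇒ order 1.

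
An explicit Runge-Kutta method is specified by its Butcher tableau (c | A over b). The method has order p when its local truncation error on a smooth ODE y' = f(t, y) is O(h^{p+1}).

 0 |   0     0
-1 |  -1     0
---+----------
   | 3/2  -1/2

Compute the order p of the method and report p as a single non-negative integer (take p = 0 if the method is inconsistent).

b = (3/2, -1/2)
c = (0, -1)
Σ b_i: 3/2·1 + (-1/2)·1 = 1 ✓
b·c: (-1/2)·(-1) = 1/2 ✓; 2 stages ⇒ order 2.

2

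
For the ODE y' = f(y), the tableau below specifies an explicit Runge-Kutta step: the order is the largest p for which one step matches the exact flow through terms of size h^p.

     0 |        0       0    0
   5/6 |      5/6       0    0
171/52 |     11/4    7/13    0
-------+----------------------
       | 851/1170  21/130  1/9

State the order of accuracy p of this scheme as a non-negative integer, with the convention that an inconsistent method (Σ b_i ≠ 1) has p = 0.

2

b = (851/1170, 21/130, 1/9)
c = (0, 5/6, 171/52)
Ac = (0, 0, 35/78)
Σ b_i: 851/1170·1 + 21/130·1 + 1/9·1 = 1 ✓
b·c: 21/130·5/6 + 1/9·171/52 = 1/2 ✓
b·c²: 21/130·25/36 + 1/9·29241/2704 = 10657/8112 ≠ 1/3 ⇒ order 2.
b·Ac: 1/9·35/78 = 35/702 ≠ 1/6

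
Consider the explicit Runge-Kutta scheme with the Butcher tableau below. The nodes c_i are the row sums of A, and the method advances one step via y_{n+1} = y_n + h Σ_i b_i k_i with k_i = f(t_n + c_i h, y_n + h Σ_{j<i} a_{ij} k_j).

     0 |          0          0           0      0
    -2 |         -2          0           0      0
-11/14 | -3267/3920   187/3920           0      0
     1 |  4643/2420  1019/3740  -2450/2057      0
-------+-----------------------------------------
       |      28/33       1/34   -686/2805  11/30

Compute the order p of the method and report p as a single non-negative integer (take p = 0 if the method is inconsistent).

4

b = (28/33, 1/34, -686/2805, 11/30)
c = (0, -2, -11/14, 1)
Ac = (0, 0, -187/1960, 43/110)
Σ b_i: 28/33·1 + 1/34·1 + (-686/2805)·1 + 11/30·1 = 1 ✓
b·c: 1/34·(-2) + (-686/2805)·(-11/14) + 11/30·1 = 1/2 ✓
b·c²: 1/34·4 + (-686/2805)·121/196 + 11/30·1 = 1/3 ✓
b·Ac: (-686/2805)·(-187/1960) + 11/30·43/110 = 1/6 ✓
b·c³: 1/34·(-8) + (-686/2805)·(-1331/2744) + 11/30·1 = 1/4 ✓
b·(c∘Ac): (-686/2805)·2057/27440 + 11/30·43/110 = 1/8 ✓
b·Ac²: (-686/2805)·187/980 + 11/30·39/110 = 1/12 ✓
b·A²c: 11/30·5/44 = 1/24 ✓; 4 stages ⇒ order 4.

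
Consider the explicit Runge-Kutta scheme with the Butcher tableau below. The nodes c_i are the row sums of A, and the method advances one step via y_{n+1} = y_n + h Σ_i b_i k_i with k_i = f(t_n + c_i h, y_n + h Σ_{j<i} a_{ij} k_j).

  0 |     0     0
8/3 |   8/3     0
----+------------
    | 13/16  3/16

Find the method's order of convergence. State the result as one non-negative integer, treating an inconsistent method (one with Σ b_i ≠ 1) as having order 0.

b = (13/16, 3/16)
c = (0, 8/3)
Σ b_i: 13/16·1 + 3/16·1 = 1 ✓
b·c: 3/16·8/3 = 1/2 ✓; 2 stages ⇒ order 2.

2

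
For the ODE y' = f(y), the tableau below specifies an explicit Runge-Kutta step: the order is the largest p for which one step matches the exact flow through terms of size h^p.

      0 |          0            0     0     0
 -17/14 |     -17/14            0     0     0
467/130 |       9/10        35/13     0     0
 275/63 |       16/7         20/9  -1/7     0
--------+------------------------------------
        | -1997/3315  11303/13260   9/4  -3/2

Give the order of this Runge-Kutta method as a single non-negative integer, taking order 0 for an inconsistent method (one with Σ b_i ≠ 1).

2

b = (-1997/3315, 11303/13260, 9/4, -3/2)
c = (0, -17/14, 467/130, 275/63)
Ac = (0, 0, -85/26, -26303/8190)
Σ b_i: (-1997/3315)·1 + 11303/13260·1 + 9/4·1 + (-3/2)·1 = 1 ✓
b·c: 11303/13260·(-17/14) + 9/4·467/130 + (-3/2)·275/63 = 1/2 ✓
b·c²: 11303/13260·289/196 + 9/4·218089/16900 + (-3/2)·75625/3969 = 76534529/44717400 ≠ 1/3 ⇒ order 2.
b·Ac: 9/4·(-85/26) + (-3/2)·(-26303/8190) = -27719/10920 ≠ 1/6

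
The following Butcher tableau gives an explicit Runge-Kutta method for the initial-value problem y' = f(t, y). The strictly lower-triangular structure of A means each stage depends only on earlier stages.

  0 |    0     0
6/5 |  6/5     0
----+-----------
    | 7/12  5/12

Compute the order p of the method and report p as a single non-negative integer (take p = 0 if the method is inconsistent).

b = (7/12, 5/12)
c = (0, 6/5)
Σ b_i: 7/12·1 + 5/12·1 = 1 ✓
b·c: 5/12·6/5 = 1/2 ✓; 2 stages ⇒ order 2.

2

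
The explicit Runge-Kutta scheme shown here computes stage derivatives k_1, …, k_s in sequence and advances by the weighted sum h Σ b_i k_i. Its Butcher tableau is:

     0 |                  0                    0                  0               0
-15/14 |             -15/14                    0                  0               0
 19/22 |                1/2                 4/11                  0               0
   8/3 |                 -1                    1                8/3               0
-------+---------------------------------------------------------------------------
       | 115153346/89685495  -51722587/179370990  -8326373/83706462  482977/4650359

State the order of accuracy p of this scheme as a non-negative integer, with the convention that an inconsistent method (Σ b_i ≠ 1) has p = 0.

b = (115153346/89685495, -51722587/179370990, -8326373/83706462, 482977/4650359)
c = (0, -15/14, 19/22, 8/3)
Ac = (0, 0, -30/77, 569/462)
Σ b_i: 115153346/89685495·1 + (-51722587/179370990)·1 + (-8326373/83706462)·1 + 482977/4650359·1 = 1 ✓
b·c: (-51722587/179370990)·(-15/14) + (-8326373/83706462)·19/22 + 482977/4650359·8/3 = 1/2 ✓
b·c²: (-51722587/179370990)·225/196 + (-8326373/83706462)·361/484 + 482977/4650359·64/9 = 1/3 ✓
b·Ac: (-8326373/83706462)·(-30/77) + 482977/4650359·569/462 = 1/6 ✓
b·c³: (-51722587/179370990)·(-3375/2744) + (-8326373/83706462)·6859/10648 + 482977/4650359·512/27 = 24971806799/11049252984 ≠ 1/4 ⇒ order 3.
b·(c∘Ac): (-8326373/83706462)·(-285/847) + 482977/4650359·2276/693 = 31353767/83706462 ≠ 1/8
b·Ac²: (-8326373/83706462)·225/539 + 482977/4650359·223187/71148 = 1221502237/4296931716 ≠ 1/12
b·A²c: 482977/4650359·(-80/77) = -3512560/32552513 ≠ 1/24

3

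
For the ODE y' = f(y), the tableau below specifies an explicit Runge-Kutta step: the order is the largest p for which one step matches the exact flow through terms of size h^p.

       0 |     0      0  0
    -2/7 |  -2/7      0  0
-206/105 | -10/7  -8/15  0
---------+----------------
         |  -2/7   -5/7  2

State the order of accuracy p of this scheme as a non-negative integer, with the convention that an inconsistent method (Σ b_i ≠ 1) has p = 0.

b = (-2/7, -5/7, 2)
c = (0, -2/7, -206/105)
Ac = (0, 0, 16/105)
Σ b_i: (-2/7)·1 + (-5/7)·1 + 2·1 = 1 ✓
b·c: (-5/7)·(-2/7) + 2·(-206/105) = -2734/735 ≠ 1/2 ⇒ order 1.

1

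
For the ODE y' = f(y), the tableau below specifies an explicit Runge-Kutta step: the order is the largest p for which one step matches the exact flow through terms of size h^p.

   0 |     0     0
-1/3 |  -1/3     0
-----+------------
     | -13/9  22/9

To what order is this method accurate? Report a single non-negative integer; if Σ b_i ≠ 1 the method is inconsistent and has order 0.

1

b = (-13/9, 22/9)
c = (0, -1/3)
Σ b_i: (-13/9)·1 + 22/9·1 = 1 ✓
b·c: 22/9·(-1/3) = -22/27 ≠ 1/2 ⇒ order 1.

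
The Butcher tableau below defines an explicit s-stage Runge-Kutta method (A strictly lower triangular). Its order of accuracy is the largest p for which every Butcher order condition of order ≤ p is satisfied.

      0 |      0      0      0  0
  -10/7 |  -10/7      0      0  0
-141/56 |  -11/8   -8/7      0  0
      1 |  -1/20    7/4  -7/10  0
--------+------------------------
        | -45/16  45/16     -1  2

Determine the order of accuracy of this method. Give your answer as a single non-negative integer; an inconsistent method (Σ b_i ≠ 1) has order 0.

2

b = (-45/16, 45/16, -1, 2)
c = (0, -10/7, -141/56, 1)
Ac = (0, 0, 80/49, -59/80)
Σ b_i: (-45/16)·1 + 45/16·1 + (-1)·1 + 2·1 = 1 ✓
b·c: 45/16·(-10/7) + (-1)·(-141/56) + 2·1 = 1/2 ✓
b·c²: 45/16·100/49 + (-1)·19881/3136 + 2·1 = 4391/3136 ≠ 1/3 ⇒ order 2.
b·Ac: (-1)·80/49 + 2·(-59/80) = -6091/1960 ≠ 1/6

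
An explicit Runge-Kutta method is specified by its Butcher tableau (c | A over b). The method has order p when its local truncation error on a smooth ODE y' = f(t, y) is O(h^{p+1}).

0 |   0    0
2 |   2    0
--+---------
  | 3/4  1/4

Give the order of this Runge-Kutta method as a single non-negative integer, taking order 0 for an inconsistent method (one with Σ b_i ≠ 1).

b = (3/4, 1/4)
c = (0, 2)
Σ b_i: 3/4·1 + 1/4·1 = 1 ✓
b·c: 1/4·2 = 1/2 ✓; 2 stages ⇒ order 2.

2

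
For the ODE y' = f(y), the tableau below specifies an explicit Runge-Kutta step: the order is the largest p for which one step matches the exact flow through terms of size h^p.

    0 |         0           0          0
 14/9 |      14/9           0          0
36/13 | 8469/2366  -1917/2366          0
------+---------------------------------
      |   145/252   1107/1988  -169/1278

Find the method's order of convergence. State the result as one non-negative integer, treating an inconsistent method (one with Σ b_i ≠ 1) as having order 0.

3

b = (145/252, 1107/1988, -169/1278)
c = (0, 14/9, 36/13)
Ac = (0, 0, -213/169)
Σ b_i: 145/252·1 + 1107/1988·1 + (-169/1278)·1 = 1 ✓
b·c: 1107/1988·14/9 + (-169/1278)·36/13 = 1/2 ✓
b·c²: 1107/1988·196/81 + (-169/1278)·1296/169 = 1/3 ✓
b·Ac: (-169/1278)·(-213/169) = 1/6 ✓; 3 stages ⇒ order 3.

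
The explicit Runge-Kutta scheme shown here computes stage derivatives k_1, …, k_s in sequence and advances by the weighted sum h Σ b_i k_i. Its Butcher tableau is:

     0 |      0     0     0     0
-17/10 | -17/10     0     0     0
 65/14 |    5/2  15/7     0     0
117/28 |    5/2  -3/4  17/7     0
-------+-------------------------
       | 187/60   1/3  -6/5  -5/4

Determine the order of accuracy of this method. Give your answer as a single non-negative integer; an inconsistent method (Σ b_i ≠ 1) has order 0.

1

b = (187/60, 1/3, -6/5, -5/4)
c = (0, -17/10, 65/14, 117/28)
Ac = (0, 0, -51/14, 24599/1960)
Σ b_i: 187/60·1 + 1/3·1 + (-6/5)·1 + (-5/4)·1 = 1 ✓
b·c: 1/3·(-17/10) + (-6/5)·65/14 + (-5/4)·117/28 = -19087/1680 ≠ 1/2 ⇒ order 1.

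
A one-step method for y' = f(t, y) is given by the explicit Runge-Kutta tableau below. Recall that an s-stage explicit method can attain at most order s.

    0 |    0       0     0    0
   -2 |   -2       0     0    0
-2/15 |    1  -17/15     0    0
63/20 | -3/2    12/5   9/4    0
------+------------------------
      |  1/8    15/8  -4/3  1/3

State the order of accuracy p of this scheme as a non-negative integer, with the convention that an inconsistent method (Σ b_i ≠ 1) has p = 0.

1

b = (1/8, 15/8, -4/3, 1/3)
c = (0, -2, -2/15, 63/20)
Ac = (0, 0, 34/15, -51/10)
Σ b_i: 1/8·1 + 15/8·1 + (-4/3)·1 + 1/3·1 = 1 ✓
b·c: 15/8·(-2) + (-4/3)·(-2/15) + 1/3·63/20 = -227/90 ≠ 1/2 ⇒ order 1.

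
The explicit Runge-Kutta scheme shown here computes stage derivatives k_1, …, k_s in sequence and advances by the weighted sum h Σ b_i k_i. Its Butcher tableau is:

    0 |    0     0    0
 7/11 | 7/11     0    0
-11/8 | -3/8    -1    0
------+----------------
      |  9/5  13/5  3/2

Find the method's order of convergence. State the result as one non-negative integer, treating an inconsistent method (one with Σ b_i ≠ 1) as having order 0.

b = (9/5, 13/5, 3/2)
c = (0, 7/11, -11/8)
Ac = (0, 0, -7/11)
Σ b_i: 9/5·1 + 13/5·1 + 3/2·1 = 59/10 ≠ 1 ⇒ order 0.

0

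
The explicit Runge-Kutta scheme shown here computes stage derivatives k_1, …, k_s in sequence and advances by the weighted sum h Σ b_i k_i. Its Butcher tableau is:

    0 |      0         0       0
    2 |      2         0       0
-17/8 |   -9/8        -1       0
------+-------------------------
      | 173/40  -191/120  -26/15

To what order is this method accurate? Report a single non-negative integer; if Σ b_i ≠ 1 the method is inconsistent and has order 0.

b = (173/40, -191/120, -26/15)
c = (0, 2, -17/8)
Ac = (0, 0, -2)
Σ b_i: 173/40·1 + (-191/120)·1 + (-26/15)·1 = 1 ✓
b·c: (-191/120)·2 + (-26/15)·(-17/8) = 1/2 ✓
b·c²: (-191/120)·4 + (-26/15)·289/64 = -2271/160 ≠ 1/3 ⇒ order 2.
b·Ac: (-26/15)·(-2) = 52/15 ≠ 1/6

2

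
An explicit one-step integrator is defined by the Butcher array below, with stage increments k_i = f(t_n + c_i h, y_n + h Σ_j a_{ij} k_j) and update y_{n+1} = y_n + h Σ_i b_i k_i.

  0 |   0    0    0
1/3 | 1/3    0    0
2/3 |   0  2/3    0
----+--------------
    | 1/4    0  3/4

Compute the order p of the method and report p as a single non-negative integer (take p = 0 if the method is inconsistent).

3

b = (1/4, 0, 3/4)
c = (0, 1/3, 2/3)
Ac = (0, 0, 2/9)
Σ b_i: 1/4·1 + 3/4·1 = 1 ✓
b·c: 3/4·2/3 = 1/2 ✓
b·c²: 3/4·4/9 = 1/3 ✓
b·Ac: 3/4·2/9 = 1/6 ✓; 3 stages ⇒ order 3.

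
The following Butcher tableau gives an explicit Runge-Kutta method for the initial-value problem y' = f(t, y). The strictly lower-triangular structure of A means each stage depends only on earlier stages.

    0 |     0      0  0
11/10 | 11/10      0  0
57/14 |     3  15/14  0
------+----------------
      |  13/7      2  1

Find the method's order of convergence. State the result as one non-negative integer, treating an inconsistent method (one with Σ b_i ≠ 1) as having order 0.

b = (13/7, 2, 1)
c = (0, 11/10, 57/14)
Ac = (0, 0, 33/28)
Σ b_i: 13/7·1 + 2·1 + 1·1 = 34/7 ≠ 1 ⇒ order 0.

0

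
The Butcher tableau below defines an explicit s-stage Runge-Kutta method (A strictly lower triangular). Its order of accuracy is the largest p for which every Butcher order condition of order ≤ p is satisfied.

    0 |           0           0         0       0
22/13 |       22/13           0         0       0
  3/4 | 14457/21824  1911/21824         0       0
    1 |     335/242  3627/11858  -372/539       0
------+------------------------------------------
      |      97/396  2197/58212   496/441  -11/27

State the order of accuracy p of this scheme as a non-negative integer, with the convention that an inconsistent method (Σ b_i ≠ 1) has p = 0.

b = (97/396, 2197/58212, 496/441, -11/27)
c = (0, 22/13, 3/4, 1)
Ac = (0, 0, 147/992, 0)
Σ b_i: 97/396·1 + 2197/58212·1 + 496/441·1 + (-11/27)·1 = 1 ✓
b·c: 2197/58212·22/13 + 496/441·3/4 + (-11/27)·1 = 1/2 ✓
b·c²: 2197/58212·484/169 + 496/441·9/16 + (-11/27)·1 = 1/3 ✓
b·Ac: 496/441·147/992 = 1/6 ✓
b·c³: 2197/58212·10648/2197 + 496/441·27/64 + (-11/27)·1 = 1/4 ✓
b·(c∘Ac): 496/441·441/3968 = 1/8 ✓
b·Ac²: 496/441·1617/6448 + (-11/27)·279/572 = 1/12 ✓
b·A²c: (-11/27)·(-9/88) = 1/24 ✓; 4 stages ⇒ order 4.

4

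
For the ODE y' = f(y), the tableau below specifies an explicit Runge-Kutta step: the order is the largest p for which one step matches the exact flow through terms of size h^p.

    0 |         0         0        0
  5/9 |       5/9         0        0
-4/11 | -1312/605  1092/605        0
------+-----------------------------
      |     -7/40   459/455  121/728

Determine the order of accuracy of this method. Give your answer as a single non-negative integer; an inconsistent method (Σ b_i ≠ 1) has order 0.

b = (-7/40, 459/455, 121/728)
c = (0, 5/9, -4/11)
Ac = (0, 0, 364/363)
Σ b_i: (-7/40)·1 + 459/455·1 + 121/728·1 = 1 ✓
b·c: 459/455·5/9 + 121/728·(-4/11) = 1/2 ✓
b·c²: 459/455·25/81 + 121/728·16/121 = 1/3 ✓
b·Ac: 121/728·364/363 = 1/6 ✓; 3 stages ⇒ order 3.

3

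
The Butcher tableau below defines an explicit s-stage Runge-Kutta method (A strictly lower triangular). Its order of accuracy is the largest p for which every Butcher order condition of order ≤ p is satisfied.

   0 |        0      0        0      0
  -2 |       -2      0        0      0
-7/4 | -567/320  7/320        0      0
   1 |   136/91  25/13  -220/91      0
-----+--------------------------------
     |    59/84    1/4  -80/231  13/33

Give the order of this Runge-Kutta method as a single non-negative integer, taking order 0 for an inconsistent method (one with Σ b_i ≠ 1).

4

b = (59/84, 1/4, -80/231, 13/33)
c = (0, -2, -7/4, 1)
Ac = (0, 0, -7/160, 5/13)
Σ b_i: 59/84·1 + 1/4·1 + (-80/231)·1 + 13/33·1 = 1 ✓
b·c: 1/4·(-2) + (-80/231)·(-7/4) + 13/33·1 = 1/2 ✓
b·c²: 1/4·4 + (-80/231)·49/16 + 13/33·1 = 1/3 ✓
b·Ac: (-80/231)·(-7/160) + 13/33·5/13 = 1/6 ✓
b·c³: 1/4·(-8) + (-80/231)·(-343/64) + 13/33·1 = 1/4 ✓
b·(c∘Ac): (-80/231)·49/640 + 13/33·5/13 = 1/8 ✓
b·Ac²: (-80/231)·7/80 + 13/33·15/52 = 1/12 ✓
b·A²c: 13/33·11/104 = 1/24 ✓; 4 stages ⇒ order 4.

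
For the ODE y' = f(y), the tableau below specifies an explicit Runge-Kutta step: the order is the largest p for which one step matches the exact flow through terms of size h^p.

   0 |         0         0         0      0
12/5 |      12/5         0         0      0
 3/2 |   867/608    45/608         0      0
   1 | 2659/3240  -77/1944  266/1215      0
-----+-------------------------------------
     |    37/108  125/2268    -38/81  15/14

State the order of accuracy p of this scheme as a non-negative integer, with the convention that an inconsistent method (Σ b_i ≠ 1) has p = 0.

b = (37/108, 125/2268, -38/81, 15/14)
c = (0, 12/5, 3/2, 1)
Ac = (0, 0, 27/152, 7/30)
Σ b_i: 37/108·1 + 125/2268·1 + (-38/81)·1 + 15/14·1 = 1 ✓
b·c: 125/2268·12/5 + (-38/81)·3/2 + 15/14·1 = 1/2 ✓
b·c²: 125/2268·144/25 + (-38/81)·9/4 + 15/14·1 = 1/3 ✓
b·Ac: (-38/81)·27/152 + 15/14·7/30 = 1/6 ✓
b·c³: 125/2268·1728/125 + (-38/81)·27/8 + 15/14·1 = 1/4 ✓
b·(c∘Ac): (-38/81)·81/304 + 15/14·7/30 = 1/8 ✓
b·Ac²: (-38/81)·81/190 + 15/14·119/450 = 1/12 ✓
b·A²c: 15/14·7/180 = 1/24 ✓; 4 stages ⇒ order 4.

4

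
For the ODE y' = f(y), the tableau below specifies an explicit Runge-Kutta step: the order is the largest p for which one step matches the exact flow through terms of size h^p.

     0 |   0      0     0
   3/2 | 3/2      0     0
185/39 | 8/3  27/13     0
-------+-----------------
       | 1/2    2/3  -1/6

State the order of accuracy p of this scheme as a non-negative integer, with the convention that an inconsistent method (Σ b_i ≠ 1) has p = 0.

b = (1/2, 2/3, -1/6)
c = (0, 3/2, 185/39)
Ac = (0, 0, 81/26)
Σ b_i: 1/2·1 + 2/3·1 + (-1/6)·1 = 1 ✓
b·c: 2/3·3/2 + (-1/6)·185/39 = 49/234 ≠ 1/2 ⇒ order 1.

1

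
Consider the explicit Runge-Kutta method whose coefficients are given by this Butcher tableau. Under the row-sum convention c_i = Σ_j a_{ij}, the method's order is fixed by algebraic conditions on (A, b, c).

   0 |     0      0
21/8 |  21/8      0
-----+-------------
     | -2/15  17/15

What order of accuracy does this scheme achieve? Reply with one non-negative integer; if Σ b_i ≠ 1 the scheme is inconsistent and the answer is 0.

b = (-2/15, 17/15)
c = (0, 21/8)
Σ b_i: (-2/15)·1 + 17/15·1 = 1 ✓
b·c: 17/15·21/8 = 119/40 ≠ 1/2 ⇒ order 1.

1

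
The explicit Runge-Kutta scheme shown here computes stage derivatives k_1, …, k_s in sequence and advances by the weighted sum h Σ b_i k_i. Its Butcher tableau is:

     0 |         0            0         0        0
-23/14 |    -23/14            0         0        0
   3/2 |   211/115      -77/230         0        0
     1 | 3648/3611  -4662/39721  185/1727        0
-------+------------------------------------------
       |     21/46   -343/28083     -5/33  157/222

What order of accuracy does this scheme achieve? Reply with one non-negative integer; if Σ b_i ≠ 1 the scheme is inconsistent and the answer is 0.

4

b = (21/46, -343/28083, -5/33, 157/222)
c = (0, -23/14, 3/2, 1)
Ac = (0, 0, 11/20, 111/314)
Σ b_i: 21/46·1 + (-343/28083)·1 + (-5/33)·1 + 157/222·1 = 1 ✓
b·c: (-343/28083)·(-23/14) + (-5/33)·3/2 + 157/222·1 = 1/2 ✓
b·c²: (-343/28083)·529/196 + (-5/33)·9/4 + 157/222·1 = 1/3 ✓
b·Ac: (-5/33)·11/20 + 157/222·111/314 = 1/6 ✓
b·c³: (-343/28083)·(-12167/2744) + (-5/33)·27/8 + 157/222·1 = 1/4 ✓
b·(c∘Ac): (-5/33)·33/40 + 157/222·111/314 = 1/8 ✓
b·Ac²: (-5/33)·(-253/280) + 157/222·(-333/4396) = 1/12 ✓
b·A²c: 157/222·37/628 = 1/24 ✓; 4 stages ⇒ order 4.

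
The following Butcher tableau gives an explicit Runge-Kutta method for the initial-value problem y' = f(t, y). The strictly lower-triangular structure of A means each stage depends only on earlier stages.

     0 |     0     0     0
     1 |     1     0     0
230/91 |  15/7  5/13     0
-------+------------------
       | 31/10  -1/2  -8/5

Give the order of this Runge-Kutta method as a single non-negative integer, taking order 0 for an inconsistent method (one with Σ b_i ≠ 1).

b = (31/10, -1/2, -8/5)
c = (0, 1, 230/91)
Ac = (0, 0, 5/13)
Σ b_i: 31/10·1 + (-1/2)·1 + (-8/5)·1 = 1 ✓
b·c: (-1/2)·1 + (-8/5)·230/91 = -827/182 ≠ 1/2 ⇒ order 1.

1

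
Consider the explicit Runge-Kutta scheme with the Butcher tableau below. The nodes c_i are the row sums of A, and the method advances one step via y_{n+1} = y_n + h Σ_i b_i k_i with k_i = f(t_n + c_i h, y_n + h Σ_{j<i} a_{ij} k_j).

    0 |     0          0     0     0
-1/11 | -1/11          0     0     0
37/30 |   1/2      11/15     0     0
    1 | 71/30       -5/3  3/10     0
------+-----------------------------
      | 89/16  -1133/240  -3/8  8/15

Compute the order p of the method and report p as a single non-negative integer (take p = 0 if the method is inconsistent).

b = (89/16, -1133/240, -3/8, 8/15)
c = (0, -1/11, 37/30, 1)
Ac = (0, 0, -1/15, 1721/3300)
Σ b_i: 89/16·1 + (-1133/240)·1 + (-3/8)·1 + 8/15·1 = 1 ✓
b·c: (-1133/240)·(-1/11) + (-3/8)·37/30 + 8/15·1 = 1/2 ✓
b·c²: (-1133/240)·1/121 + (-3/8)·1369/900 + 8/15·1 = -2009/26400 ≠ 1/3 ⇒ order 2.
b·Ac: (-3/8)·(-1/15) + 8/15·1721/3300 = 30011/99000 ≠ 1/6

2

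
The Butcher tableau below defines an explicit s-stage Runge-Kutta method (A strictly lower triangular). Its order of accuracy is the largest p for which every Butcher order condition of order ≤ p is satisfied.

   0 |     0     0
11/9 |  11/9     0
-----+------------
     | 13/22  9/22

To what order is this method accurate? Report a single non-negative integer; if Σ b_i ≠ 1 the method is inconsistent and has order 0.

b = (13/22, 9/22)
c = (0, 11/9)
Σ b_i: 13/22·1 + 9/22·1 = 1 ✓
b·c: 9/22·11/9 = 1/2 ✓; 2 stages ⇒ order 2.

2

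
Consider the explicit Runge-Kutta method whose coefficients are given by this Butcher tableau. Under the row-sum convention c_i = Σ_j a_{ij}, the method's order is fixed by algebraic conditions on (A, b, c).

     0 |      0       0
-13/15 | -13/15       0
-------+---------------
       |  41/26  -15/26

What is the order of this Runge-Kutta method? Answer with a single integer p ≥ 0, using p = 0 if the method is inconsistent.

b = (41/26, -15/26)
c = (0, -13/15)
Σ b_i: 41/26·1 + (-15/26)·1 = 1 ✓
b·c: (-15/26)·(-13/15) = 1/2 ✓; 2 stages ⇒ order 2.

2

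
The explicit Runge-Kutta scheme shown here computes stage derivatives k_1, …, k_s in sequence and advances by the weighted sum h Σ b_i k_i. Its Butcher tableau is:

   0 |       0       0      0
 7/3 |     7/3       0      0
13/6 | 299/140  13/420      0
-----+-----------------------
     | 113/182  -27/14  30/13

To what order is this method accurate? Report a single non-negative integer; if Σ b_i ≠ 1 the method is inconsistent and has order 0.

3

b = (113/182, -27/14, 30/13)
c = (0, 7/3, 13/6)
Ac = (0, 0, 13/180)
Σ b_i: 113/182·1 + (-27/14)·1 + 30/13·1 = 1 ✓
b·c: (-27/14)·7/3 + 30/13·13/6 = 1/2 ✓
b·c²: (-27/14)·49/9 + 30/13·169/36 = 1/3 ✓
b·Ac: 30/13·13/180 = 1/6 ✓; 3 stages ⇒ order 3.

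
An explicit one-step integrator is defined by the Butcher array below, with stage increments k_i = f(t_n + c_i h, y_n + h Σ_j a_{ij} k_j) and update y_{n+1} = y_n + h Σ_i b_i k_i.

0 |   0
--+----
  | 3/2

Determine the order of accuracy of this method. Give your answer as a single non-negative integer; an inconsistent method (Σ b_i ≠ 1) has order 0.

b = (3/2)
c = (0)
Σ b_i: 3/2·1 = 3/2 ≠ 1 ⇒ order 0.

0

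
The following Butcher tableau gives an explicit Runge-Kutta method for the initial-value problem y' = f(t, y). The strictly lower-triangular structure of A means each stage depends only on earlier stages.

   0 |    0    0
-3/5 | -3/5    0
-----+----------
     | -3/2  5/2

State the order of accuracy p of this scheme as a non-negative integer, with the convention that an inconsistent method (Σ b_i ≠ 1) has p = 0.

b = (-3/2, 5/2)
c = (0, -3/5)
Σ b_i: (-3/2)·1 + 5/2·1 = 1 ✓
b·c: 5/2·(-3/5) = -3/2 ≠ 1/2 ⇒ order 1.

1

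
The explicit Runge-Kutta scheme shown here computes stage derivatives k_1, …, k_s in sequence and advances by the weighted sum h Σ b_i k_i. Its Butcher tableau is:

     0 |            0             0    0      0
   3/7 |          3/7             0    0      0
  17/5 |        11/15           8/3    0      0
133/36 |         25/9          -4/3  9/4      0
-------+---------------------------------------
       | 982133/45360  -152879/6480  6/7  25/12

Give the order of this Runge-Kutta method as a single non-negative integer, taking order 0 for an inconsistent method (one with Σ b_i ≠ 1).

b = (982133/45360, -152879/6480, 6/7, 25/12)
c = (0, 3/7, 17/5, 133/36)
Ac = (0, 0, 8/7, 991/140)
Σ b_i: 982133/45360·1 + (-152879/6480)·1 + 6/7·1 + 25/12·1 = 1 ✓
b·c: (-152879/6480)·3/7 + 6/7·17/5 + 25/12·133/36 = 1/2 ✓
b·c²: (-152879/6480)·9/49 + 6/7·289/25 + 25/12·17689/1296 = 647941141/19051200 ≠ 1/3 ⇒ order 2.
b·Ac: 6/7·8/7 + 25/12·991/140 = 36989/2352 ≠ 1/6

2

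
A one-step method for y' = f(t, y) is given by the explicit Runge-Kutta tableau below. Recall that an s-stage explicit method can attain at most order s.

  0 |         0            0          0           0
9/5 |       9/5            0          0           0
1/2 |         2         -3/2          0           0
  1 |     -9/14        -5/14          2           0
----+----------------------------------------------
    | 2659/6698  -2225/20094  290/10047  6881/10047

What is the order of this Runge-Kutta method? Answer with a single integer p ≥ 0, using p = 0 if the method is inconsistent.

3

b = (2659/6698, -2225/20094, 290/10047, 6881/10047)
c = (0, 9/5, 1/2, 1)
Ac = (0, 0, -27/10, 5/14)
Σ b_i: 2659/6698·1 + (-2225/20094)·1 + 290/10047·1 + 6881/10047·1 = 1 ✓
b·c: (-2225/20094)·9/5 + 290/10047·1/2 + 6881/10047·1 = 1/2 ✓
b·c²: (-2225/20094)·81/25 + 290/10047·1/4 + 6881/10047·1 = 1/3 ✓
b·Ac: 290/10047·(-27/10) + 6881/10047·5/14 = 1/6 ✓
b·c³: (-2225/20094)·729/125 + 290/10047·1/8 + 6881/10047·1 = 2861/66980 ≠ 1/4 ⇒ order 3.
b·(c∘Ac): 290/10047·(-27/20) + 6881/10047·5/14 = 2066/10047 ≠ 1/8
b·Ac²: 290/10047·(-243/50) + 6881/10047·(-23/35) = -29656/50235 ≠ 1/12
b·A²c: 6881/10047·(-27/5) = -61929/16745 ≠ 1/24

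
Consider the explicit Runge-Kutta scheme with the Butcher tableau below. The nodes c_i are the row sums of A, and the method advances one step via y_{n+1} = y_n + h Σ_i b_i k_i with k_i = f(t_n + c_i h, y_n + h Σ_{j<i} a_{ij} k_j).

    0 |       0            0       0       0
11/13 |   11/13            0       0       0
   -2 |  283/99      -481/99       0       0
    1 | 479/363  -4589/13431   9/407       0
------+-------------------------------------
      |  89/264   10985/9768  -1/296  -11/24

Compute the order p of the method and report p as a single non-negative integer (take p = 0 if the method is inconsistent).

4

b = (89/264, 10985/9768, -1/296, -11/24)
c = (0, 11/13, -2, 1)
Ac = (0, 0, -37/9, -1/3)
Σ b_i: 89/264·1 + 10985/9768·1 + (-1/296)·1 + (-11/24)·1 = 1 ✓
b·c: 10985/9768·11/13 + (-1/296)·(-2) + (-11/24)·1 = 1/2 ✓
b·c²: 10985/9768·121/169 + (-1/296)·4 + (-11/24)·1 = 1/3 ✓
b·Ac: (-1/296)·(-37/9) + (-11/24)·(-1/3) = 1/6 ✓
b·c³: 10985/9768·1331/2197 + (-1/296)·(-8) + (-11/24)·1 = 1/4 ✓
b·(c∘Ac): (-1/296)·74/9 + (-11/24)·(-1/3) = 1/8 ✓
b·Ac²: (-1/296)·(-407/117) + (-11/24)·(-67/429) = 1/12 ✓
b·A²c: (-11/24)·(-1/11) = 1/24 ✓; 4 stages ⇒ order 4.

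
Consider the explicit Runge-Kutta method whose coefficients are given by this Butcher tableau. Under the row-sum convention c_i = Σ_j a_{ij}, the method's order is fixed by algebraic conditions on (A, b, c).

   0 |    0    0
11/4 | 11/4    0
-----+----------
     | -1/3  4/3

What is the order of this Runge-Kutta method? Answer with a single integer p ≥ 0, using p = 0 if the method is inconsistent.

b = (-1/3, 4/3)
c = (0, 11/4)
Σ b_i: (-1/3)·1 + 4/3·1 = 1 ✓
b·c: 4/3·11/4 = 11/3 ≠ 1/2 ⇒ order 1.

1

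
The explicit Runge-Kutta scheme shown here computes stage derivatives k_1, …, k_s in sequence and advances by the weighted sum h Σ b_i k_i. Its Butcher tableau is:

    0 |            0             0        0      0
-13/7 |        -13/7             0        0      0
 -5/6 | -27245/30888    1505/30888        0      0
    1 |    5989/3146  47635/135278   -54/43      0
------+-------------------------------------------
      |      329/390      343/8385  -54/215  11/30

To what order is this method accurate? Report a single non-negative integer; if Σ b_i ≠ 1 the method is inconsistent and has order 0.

b = (329/390, 343/8385, -54/215, 11/30)
c = (0, -13/7, -5/6, 1)
Ac = (0, 0, -215/2376, 95/242)
Σ b_i: 329/390·1 + 343/8385·1 + (-54/215)·1 + 11/30·1 = 1 ✓
b·c: 343/8385·(-13/7) + (-54/215)·(-5/6) + 11/30·1 = 1/2 ✓
b·c²: 343/8385·169/49 + (-54/215)·25/36 + 11/30·1 = 1/3 ✓
b·Ac: (-54/215)·(-215/2376) + 11/30·95/242 = 1/6 ✓
b·c³: 343/8385·(-2197/343) + (-54/215)·(-125/216) + 11/30·1 = 1/4 ✓
b·(c∘Ac): (-54/215)·1075/14256 + 11/30·95/242 = 1/8 ✓
b·Ac²: (-54/215)·2795/16632 + 11/30·290/847 = 1/12 ✓
b·A²c: 11/30·5/44 = 1/24 ✓; 4 stages ⇒ order 4.

4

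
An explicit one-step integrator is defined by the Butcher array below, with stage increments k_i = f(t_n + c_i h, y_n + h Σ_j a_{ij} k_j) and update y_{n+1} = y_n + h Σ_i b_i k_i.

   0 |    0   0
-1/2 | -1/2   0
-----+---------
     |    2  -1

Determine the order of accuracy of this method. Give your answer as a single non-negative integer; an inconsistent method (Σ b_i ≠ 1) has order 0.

b = (2, -1)
c = (0, -1/2)
Σ b_i: 2·1 + (-1)·1 = 1 ✓
b·c: (-1)·(-1/2) = 1/2 ✓; 2 stages ⇒ order 2.

2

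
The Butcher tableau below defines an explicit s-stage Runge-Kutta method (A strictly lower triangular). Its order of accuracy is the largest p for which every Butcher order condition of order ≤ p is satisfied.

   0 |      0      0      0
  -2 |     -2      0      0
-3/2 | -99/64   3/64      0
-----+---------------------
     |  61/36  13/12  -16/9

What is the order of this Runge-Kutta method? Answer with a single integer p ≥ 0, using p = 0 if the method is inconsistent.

b = (61/36, 13/12, -16/9)
c = (0, -2, -3/2)
Ac = (0, 0, -3/32)
Σ b_i: 61/36·1 + 13/12·1 + (-16/9)·1 = 1 ✓
b·c: 13/12·(-2) + (-16/9)·(-3/2) = 1/2 ✓
b·c²: 13/12·4 + (-16/9)·9/4 = 1/3 ✓
b·Ac: (-16/9)·(-3/32) = 1/6 ✓; 3 stages ⇒ order 3.

3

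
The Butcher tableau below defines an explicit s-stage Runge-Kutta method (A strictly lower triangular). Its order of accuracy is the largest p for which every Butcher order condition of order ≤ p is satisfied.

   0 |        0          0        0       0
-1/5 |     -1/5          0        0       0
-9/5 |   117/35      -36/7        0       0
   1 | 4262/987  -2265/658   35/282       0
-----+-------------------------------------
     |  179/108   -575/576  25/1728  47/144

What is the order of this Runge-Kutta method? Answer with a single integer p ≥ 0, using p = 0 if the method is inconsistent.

4

b = (179/108, -575/576, 25/1728, 47/144)
c = (0, -1/5, -9/5, 1)
Ac = (0, 0, 36/35, 153/329)
Σ b_i: 179/108·1 + (-575/576)·1 + 25/1728·1 + 47/144·1 = 1 ✓
b·c: (-575/576)·(-1/5) + 25/1728·(-9/5) + 47/144·1 = 1/2 ✓
b·c²: (-575/576)·1/25 + 25/1728·81/25 + 47/144·1 = 1/3 ✓
b·Ac: 25/1728·36/35 + 47/144·153/329 = 1/6 ✓
b·c³: (-575/576)·(-1/125) + 25/1728·(-729/125) + 47/144·1 = 1/4 ✓
b·(c∘Ac): 25/1728·(-324/175) + 47/144·153/329 = 1/8 ✓
b·Ac²: 25/1728·(-36/175) + 47/144·87/329 = 1/12 ✓
b·A²c: 47/144·6/47 = 1/24 ✓; 4 stages ⇒ order 4.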